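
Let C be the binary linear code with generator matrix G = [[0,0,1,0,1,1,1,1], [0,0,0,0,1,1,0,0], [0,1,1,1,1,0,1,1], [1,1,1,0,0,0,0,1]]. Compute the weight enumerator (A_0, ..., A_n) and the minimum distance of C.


Weight distribution: A_0 = 1, A_2 = 1, A_3 = 4, A_4 = 3, A_5 = 4, A_6 = 3. Minimum distance d = 2.

Enumerate all 2^4 = 16 messages m ∈ F_2^4.
For each, compute codeword c = mG in F_2^8, then tally its weight.
  m = 0000 → c = 00000000, weight = 0.
  m = 1000 → c = 00101111, weight = 5.
  m = 0100 → c = 00001100, weight = 2.
  m = 1100 → c = 00100011, weight = 3.
  m = 0010 → c = 01111011, weight = 6.
  m = 1010 → c = 01010100, weight = 3.
  m = 0110 → c = 01110111, weight = 6.
  m = 1110 → c = 01011000, weight = 3.
  m = 0001 → c = 11100001, weight = 4.
  m = 1001 → c = 11001110, weight = 5.
  m = 0101 → c = 11101101, weight = 6.
  m = 1101 → c = 11000010, weight = 3.
  m = 0011 → c = 10011010, weight = 4.
  m = 1011 → c = 10110101, weight = 5.
  m = 0111 → c = 10010110, weight = 4.
  m = 1111 → c = 10111001, weight = 5.
Tally weights:
  weight 0: 1 codewords.
  weight 2: 1 codewords.
  weight 3: 4 codewords.
  weight 4: 3 codewords.
  weight 5: 4 codewords.
  weight 6: 3 codewords.
Minimum distance d = smallest w > 0 with A_w > 0 = 2.
Sanity: Σ A_w = 16 = 2^4 = 16 ✓.


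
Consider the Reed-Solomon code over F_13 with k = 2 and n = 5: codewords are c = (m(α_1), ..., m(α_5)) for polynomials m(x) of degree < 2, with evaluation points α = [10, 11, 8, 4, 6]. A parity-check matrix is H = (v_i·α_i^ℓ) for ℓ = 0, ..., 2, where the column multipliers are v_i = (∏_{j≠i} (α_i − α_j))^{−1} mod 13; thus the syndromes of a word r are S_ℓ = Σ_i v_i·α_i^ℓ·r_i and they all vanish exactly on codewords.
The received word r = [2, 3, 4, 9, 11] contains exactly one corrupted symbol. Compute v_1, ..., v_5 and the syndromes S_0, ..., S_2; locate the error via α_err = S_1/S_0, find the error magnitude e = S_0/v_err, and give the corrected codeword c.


S = (12, 5, 1), error at position 3, error magnitude e = 4, c = [2, 3, 0, 9, 11].

Step 1: column multipliers v_i = (∏_{j≠i}(α_i − α_j))^{−1} mod 13.
  i = 1 (α = 10): (10−11)(10−8)(10−4)(10−6) = (−1)·2·6·4 = −48 ≡ 4, so v_1 = 4^{−1} = 10 (mod 13).
  i = 2 (α = 11): (11−10)(11−8)(11−4)(11−6) = 1·3·7·5 = 105 ≡ 1, so v_2 = 1^{−1} = 1 (mod 13).
  i = 3 (α = 8): (8−10)(8−11)(8−4)(8−6) = (−2)·(−3)·4·2 = 48 ≡ 9, so v_3 = 9^{−1} = 3 (mod 13).
  i = 4 (α = 4): (4−10)(4−11)(4−8)(4−6) = (−6)·(−7)·(−4)·(−2) = 336 ≡ 11, so v_4 = 11^{−1} = 6 (mod 13).
  i = 5 (α = 6): (6−10)(6−11)(6−8)(6−4) = (−4)·(−5)·(−2)·2 = −80 ≡ 11, so v_5 = 11^{−1} = 6 (mod 13).
  v = [10, 1, 3, 6, 6].
Step 2: syndromes of r = [2, 3, 4, 9, 11] (all sums mod 13).
  S_0 = Σ v_i r_i = 10·2 + 1·3 + 3·4 + 6·9 + 6·11 = 155 ≡ 12.
  S_1 = Σ v_i α_i r_i = 10·10·2 + 1·11·3 + 3·8·4 + 6·4·9 + 6·6·11 = 941 ≡ 5.
  α_i^2 mod 13 = [9, 4, 12, 3, 10].
  S_2 = Σ v_i α_i^2 r_i = 10·9·2 + 1·4·3 + 3·12·4 + 6·3·9 + 6·10·11 = 1158 ≡ 1.
  S = (12, 5, 1) ≠ 0, so r is not a codeword (an error is present).
Step 3: locate the error. For a single error e at position i, S_ℓ = v_i·e·α_i^ℓ, so α_err = S_1/S_0.
  S_0^{−1} = 12^{−1} = 12 (mod 13), so α_err = 5·12 = 60 ≡ 8 = α_3. Error position i = 3.
  Consistency check: S_2/S_1 = 1·8 = 8 ≡ 8 = α_err ✓ (single-error assumption holds).
Step 4: error magnitude e = S_0/v_3 = S_0·∏_{j≠3}(α_3 − α_j) = 12·9 = 108 ≡ 4 (mod 13).
Step 5: correct position 3: c_3 = r_3 − e = 4 − 4 ≡ 0 (mod 13). Hence c = [2, 3, 0, 9, 11].
  Check: interpolating c through the α_i gives m(x) = 5 + 1·x (degree < 2) with m(α_i) = c_i for every i, so c is indeed a codeword.


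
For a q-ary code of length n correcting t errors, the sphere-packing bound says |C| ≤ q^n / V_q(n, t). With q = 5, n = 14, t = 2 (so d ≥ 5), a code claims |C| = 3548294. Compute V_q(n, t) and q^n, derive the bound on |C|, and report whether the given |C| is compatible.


V_q(n, t) = 1513, q^n = 6103515625, Hamming bound = 4034048, |C| = 3548294 ≤ bound (satisfied).

Step 1: Compute V_q(n, t) = Σ_{j=0}^2 C(n, j) (q−1)^j.
  j = 0: C(14,0)·(4)^0 = 1·1 = 1.
  j = 1: C(14,1)·(4)^1 = 14·4 = 56.
  j = 2: C(14,2)·(4)^2 = 91·16 = 1456.
  V_q(n, t) = 1 + 56 + 1456 = 1513.
Step 2: q^n = 5^14 = 6103515625.
Step 3: Hamming bound ⌊q^n / V_q(n,t)⌋ = ⌊6103515625/1513⌋ = 4034048.
Step 4: Compare |C| = 3548294 to 4034048: satisfied.
The claimed |C| lies below the Hamming bound.


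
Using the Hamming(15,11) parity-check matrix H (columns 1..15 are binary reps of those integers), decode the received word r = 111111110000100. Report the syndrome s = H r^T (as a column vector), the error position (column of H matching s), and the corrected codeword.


s = (0, 1, 0, 1)^T, error position = 5, corrected codeword c = 111101110000100

Compute s = H r^T mod 2 one row at a time:
  s_1 = 1 + 0 + 0 + 0 + 0 + 1 + 0 + 0 = 2 ≡ 0 (mod 2).
  s_2 = 1 + 1 + 1 + 1 + 0 + 1 + 0 + 0 = 5 ≡ 1 (mod 2).
  s_3 = 1 + 1 + 1 + 1 + 0 + 0 + 0 + 0 = 4 ≡ 0 (mod 2).
  s_4 = 1 + 1 + 1 + 1 + 0 + 0 + 1 + 0 = 5 ≡ 1 (mod 2).
s = (0, 1, 0, 1)^T — this equals column 5 of H (binary 0101), so error is at position 5.
Correct: flip bit 5 of r = 111111110000100 to get c = 111101110000100.


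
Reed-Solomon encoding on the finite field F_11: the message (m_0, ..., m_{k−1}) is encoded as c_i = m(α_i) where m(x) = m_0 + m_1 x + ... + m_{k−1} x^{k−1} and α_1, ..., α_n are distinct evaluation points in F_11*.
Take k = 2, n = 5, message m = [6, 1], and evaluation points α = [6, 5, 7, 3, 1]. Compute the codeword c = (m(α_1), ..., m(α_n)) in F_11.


c = [1, 0, 2, 9, 7]

Message polynomial: m(x) = 6 + 1·x (mod 11).
For each evaluation point α_i, compute m(α_i) mod 11:
  α_1 = 6: Horner steps 1 → 1, so m(6) = 1.
  α_2 = 5: Horner steps 1 → 0, so m(5) = 0.
  α_3 = 7: Horner steps 1 → 2, so m(7) = 2.
  α_4 = 3: Horner steps 1 → 9, so m(3) = 9.
  α_5 = 1: Horner steps 1 → 7, so m(1) = 7.
Codeword c = [1, 0, 2, 9, 7] ∈ F_11^5.


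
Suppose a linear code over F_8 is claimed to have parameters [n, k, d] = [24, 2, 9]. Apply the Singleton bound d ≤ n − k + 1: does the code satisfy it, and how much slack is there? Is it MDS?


Singleton RHS = n − k + 1 = 23, slack = 14, bound satisfied, not MDS.

Singleton bound: d ≤ n − k + 1.
Here n = 24, k = 2, so n − k + 1 = 23.
Given d = 9, check d ≤ 23: YES.
Slack = (n − k + 1) − d = 14.
The code is NOT MDS (slack = 14 > 0).
Description: the claimed parameters are [24, 2, 9]_8; such a code would be non-MDS.


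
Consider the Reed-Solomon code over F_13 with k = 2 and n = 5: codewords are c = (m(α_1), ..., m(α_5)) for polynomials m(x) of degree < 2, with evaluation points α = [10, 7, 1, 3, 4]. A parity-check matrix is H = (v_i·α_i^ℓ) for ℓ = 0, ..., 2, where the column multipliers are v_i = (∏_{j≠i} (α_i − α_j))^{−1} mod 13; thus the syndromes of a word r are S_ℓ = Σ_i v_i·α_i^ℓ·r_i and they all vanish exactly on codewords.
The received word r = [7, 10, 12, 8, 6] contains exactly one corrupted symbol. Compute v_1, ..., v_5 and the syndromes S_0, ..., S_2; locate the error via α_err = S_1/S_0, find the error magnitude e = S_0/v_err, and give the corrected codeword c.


S = (2, 1, 7), error at position 2, error magnitude e = 10, c = [7, 0, 12, 8, 6].

Step 1: column multipliers v_i = (∏_{j≠i}(α_i − α_j))^{−1} mod 13.
  i = 1 (α = 10): (10−7)(10−1)(10−3)(10−4) = 3·9·7·6 = 1134 ≡ 3, so v_1 = 3^{−1} = 9 (mod 13).
  i = 2 (α = 7): (7−10)(7−1)(7−3)(7−4) = (−3)·6·4·3 = −216 ≡ 5, so v_2 = 5^{−1} = 8 (mod 13).
  i = 3 (α = 1): (1−10)(1−7)(1−3)(1−4) = (−9)·(−6)·(−2)·(−3) = 324 ≡ 12, so v_3 = 12^{−1} = 12 (mod 13).
  i = 4 (α = 3): (3−10)(3−7)(3−1)(3−4) = (−7)·(−4)·2·(−1) = −56 ≡ 9, so v_4 = 9^{−1} = 3 (mod 13).
  i = 5 (α = 4): (4−10)(4−7)(4−1)(4−3) = (−6)·(−3)·3·1 = 54 ≡ 2, so v_5 = 2^{−1} = 7 (mod 13).
  v = [9, 8, 12, 3, 7].
Step 2: syndromes of r = [7, 10, 12, 8, 6] (all sums mod 13).
  S_0 = Σ v_i r_i = 9·7 + 8·10 + 12·12 + 3·8 + 7·6 = 353 ≡ 2.
  S_1 = Σ v_i α_i r_i = 9·10·7 + 8·7·10 + 12·1·12 + 3·3·8 + 7·4·6 = 1574 ≡ 1.
  α_i^2 mod 13 = [9, 10, 1, 9, 3].
  S_2 = Σ v_i α_i^2 r_i = 9·9·7 + 8·10·10 + 12·1·12 + 3·9·8 + 7·3·6 = 1853 ≡ 7.
  S = (2, 1, 7) ≠ 0, so r is not a codeword (an error is present).
Step 3: locate the error. For a single error e at position i, S_ℓ = v_i·e·α_i^ℓ, so α_err = S_1/S_0.
  S_0^{−1} = 2^{−1} = 7 (mod 13), so α_err = 1·7 = 7 ≡ 7 = α_2. Error position i = 2.
  Consistency check: S_2/S_1 = 7·1 = 7 ≡ 7 = α_err ✓ (single-error assumption holds).
Step 4: error magnitude e = S_0/v_2 = S_0·∏_{j≠2}(α_2 − α_j) = 2·5 = 10 ≡ 10 (mod 13).
Step 5: correct position 2: c_2 = r_2 − e = 10 − 10 ≡ 0 (mod 13). Hence c = [7, 0, 12, 8, 6].
  Check: interpolating c through the α_i gives m(x) = 1 + 11·x (degree < 2) with m(α_i) = c_i for every i, so c is indeed a codeword.


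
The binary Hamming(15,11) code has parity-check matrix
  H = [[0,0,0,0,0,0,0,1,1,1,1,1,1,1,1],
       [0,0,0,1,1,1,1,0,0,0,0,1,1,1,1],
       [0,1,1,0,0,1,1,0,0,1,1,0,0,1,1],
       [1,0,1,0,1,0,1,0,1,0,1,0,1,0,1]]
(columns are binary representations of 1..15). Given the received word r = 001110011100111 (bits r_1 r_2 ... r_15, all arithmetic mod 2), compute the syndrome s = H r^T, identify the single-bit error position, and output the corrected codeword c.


s = (0, 1, 0, 1)^T, error position = 5, corrected codeword c = 001100011100111

Compute s = H r^T mod 2 one row at a time:
  s_1 = 1 + 1 + 1 + 0 + 0 + 1 + 1 + 1 = 6 ≡ 0 (mod 2).
  s_2 = 1 + 1 + 0 + 0 + 0 + 1 + 1 + 1 = 5 ≡ 1 (mod 2).
  s_3 = 0 + 1 + 0 + 0 + 1 + 0 + 1 + 1 = 4 ≡ 0 (mod 2).
  s_4 = 0 + 1 + 1 + 0 + 1 + 0 + 1 + 1 = 5 ≡ 1 (mod 2).
s = (0, 1, 0, 1)^T — this equals column 5 of H (binary 0101), so error is at position 5.
Correct: flip bit 5 of r = 001110011100111 to get c = 001100011100111.


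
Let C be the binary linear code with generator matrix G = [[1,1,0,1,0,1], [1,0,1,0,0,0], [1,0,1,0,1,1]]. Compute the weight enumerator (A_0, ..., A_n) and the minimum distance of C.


Weight distribution: A_0 = 1, A_2 = 2, A_4 = 5. Minimum distance d = 2.

Enumerate all 2^3 = 8 messages m ∈ F_2^3.
For each, compute codeword c = mG in F_2^6, then tally its weight.
  m = 000 → c = 000000, weight = 0.
  m = 100 → c = 110101, weight = 4.
  m = 010 → c = 101000, weight = 2.
  m = 110 → c = 011101, weight = 4.
  m = 001 → c = 101011, weight = 4.
  m = 101 → c = 011110, weight = 4.
  m = 011 → c = 000011, weight = 2.
  m = 111 → c = 110110, weight = 4.
Tally weights:
  weight 0: 1 codewords.
  weight 2: 2 codewords.
  weight 4: 5 codewords.
Minimum distance d = smallest w > 0 with A_w > 0 = 2.
Sanity: Σ A_w = 8 = 2^3 = 8 ✓.


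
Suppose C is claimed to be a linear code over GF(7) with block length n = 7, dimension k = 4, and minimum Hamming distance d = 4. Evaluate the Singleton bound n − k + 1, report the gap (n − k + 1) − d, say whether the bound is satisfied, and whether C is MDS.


Singleton RHS = n − k + 1 = 4, slack = 0, bound satisfied, MDS.

Singleton bound: d ≤ n − k + 1.
Here n = 7, k = 4, so n − k + 1 = 4.
Given d = 4, check d ≤ 4: YES.
Slack = (n − k + 1) − d = 0.
The code is MDS (slack = 0).
Description: the claimed parameters are [7, 4, 4]_7; such a code would be MDS (meets Singleton bound).


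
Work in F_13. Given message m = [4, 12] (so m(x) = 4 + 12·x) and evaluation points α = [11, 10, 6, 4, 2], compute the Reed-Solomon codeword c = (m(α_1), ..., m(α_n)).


c = [6, 7, 11, 0, 2]

Message polynomial: m(x) = 4 + 12·x (mod 13).
For each evaluation point α_i, compute m(α_i) mod 13:
  α_1 = 11: Horner steps 12 → 6, so m(11) = 6.
  α_2 = 10: Horner steps 12 → 7, so m(10) = 7.
  α_3 = 6: Horner steps 12 → 11, so m(6) = 11.
  α_4 = 4: Horner steps 12 → 0, so m(4) = 0.
  α_5 = 2: Horner steps 12 → 2, so m(2) = 2.
Codeword c = [6, 7, 11, 0, 2] ∈ F_13^5.


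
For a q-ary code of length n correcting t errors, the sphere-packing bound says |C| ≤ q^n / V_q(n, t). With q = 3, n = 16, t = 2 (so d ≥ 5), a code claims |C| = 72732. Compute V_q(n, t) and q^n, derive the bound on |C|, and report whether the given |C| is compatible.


V_q(n, t) = 513, q^n = 43046721, Hamming bound = 83911, |C| = 72732 ≤ bound (satisfied).

Step 1: Compute V_q(n, t) = Σ_{j=0}^2 C(n, j) (q−1)^j.
  j = 0: C(16,0)·(2)^0 = 1·1 = 1.
  j = 1: C(16,1)·(2)^1 = 16·2 = 32.
  j = 2: C(16,2)·(2)^2 = 120·4 = 480.
  V_q(n, t) = 1 + 32 + 480 = 513.
Step 2: q^n = 3^16 = 43046721.
Step 3: Hamming bound ⌊q^n / V_q(n,t)⌋ = ⌊43046721/513⌋ = 83911.
Step 4: Compare |C| = 72732 to 83911: satisfied.
The claimed |C| lies below the Hamming bound.


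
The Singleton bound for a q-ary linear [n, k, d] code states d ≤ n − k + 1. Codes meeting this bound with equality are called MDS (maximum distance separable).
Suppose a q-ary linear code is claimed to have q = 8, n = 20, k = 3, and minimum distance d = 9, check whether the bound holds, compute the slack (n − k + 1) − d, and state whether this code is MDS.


Singleton RHS = n − k + 1 = 18, slack = 9, bound satisfied, not MDS.

Singleton bound: d ≤ n − k + 1.
Here n = 20, k = 3, so n − k + 1 = 18.
Given d = 9, check d ≤ 18: YES.
Slack = (n − k + 1) − d = 9.
The code is NOT MDS (slack = 9 > 0).
Description: the claimed parameters are [20, 3, 9]_8; such a code would be non-MDS.


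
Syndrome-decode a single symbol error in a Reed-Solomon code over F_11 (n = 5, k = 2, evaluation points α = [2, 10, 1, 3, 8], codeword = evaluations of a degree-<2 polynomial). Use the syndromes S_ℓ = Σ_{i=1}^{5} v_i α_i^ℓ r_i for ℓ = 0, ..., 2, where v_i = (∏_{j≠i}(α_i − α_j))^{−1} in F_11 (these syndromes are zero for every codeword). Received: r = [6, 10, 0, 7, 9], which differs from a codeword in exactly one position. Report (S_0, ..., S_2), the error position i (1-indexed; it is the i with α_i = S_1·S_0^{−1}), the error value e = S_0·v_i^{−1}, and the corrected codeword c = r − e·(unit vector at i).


S = (7, 10, 8), error at position 4, error magnitude e = 6, c = [6, 10, 0, 1, 9].

Step 1: column multipliers v_i = (∏_{j≠i}(α_i − α_j))^{−1} mod 11.
  i = 1 (α = 2): (2−10)(2−1)(2−3)(2−8) = (−8)·1·(−1)·(−6) = −48 ≡ 7, so v_1 = 7^{−1} = 8 (mod 11).
  i = 2 (α = 10): (10−2)(10−1)(10−3)(10−8) = 8·9·7·2 = 1008 ≡ 7, so v_2 = 7^{−1} = 8 (mod 11).
  i = 3 (α = 1): (1−2)(1−10)(1−3)(1−8) = (−1)·(−9)·(−2)·(−7) = 126 ≡ 5, so v_3 = 5^{−1} = 9 (mod 11).
  i = 4 (α = 3): (3−2)(3−10)(3−1)(3−8) = 1·(−7)·2·(−5) = 70 ≡ 4, so v_4 = 4^{−1} = 3 (mod 11).
  i = 5 (α = 8): (8−2)(8−10)(8−1)(8−3) = 6·(−2)·7·5 = −420 ≡ 9, so v_5 = 9^{−1} = 5 (mod 11).
  v = [8, 8, 9, 3, 5].
Step 2: syndromes of r = [6, 10, 0, 7, 9] (all sums mod 11).
  S_0 = Σ v_i r_i = 8·6 + 8·10 + 9·0 + 3·7 + 5·9 = 194 ≡ 7.
  S_1 = Σ v_i α_i r_i = 8·2·6 + 8·10·10 + 9·1·0 + 3·3·7 + 5·8·9 = 1319 ≡ 10.
  α_i^2 mod 11 = [4, 1, 1, 9, 9].
  S_2 = Σ v_i α_i^2 r_i = 8·4·6 + 8·1·10 + 9·1·0 + 3·9·7 + 5·9·9 = 866 ≡ 8.
  S = (7, 10, 8) ≠ 0, so r is not a codeword (an error is present).
Step 3: locate the error. For a single error e at position i, S_ℓ = v_i·e·α_i^ℓ, so α_err = S_1/S_0.
  S_0^{−1} = 7^{−1} = 8 (mod 11), so α_err = 10·8 = 80 ≡ 3 = α_4. Error position i = 4.
  Consistency check: S_2/S_1 = 8·10 = 80 ≡ 3 = α_err ✓ (single-error assumption holds).
Step 4: error magnitude e = S_0/v_4 = S_0·∏_{j≠4}(α_4 − α_j) = 7·4 = 28 ≡ 6 (mod 11).
Step 5: correct position 4: c_4 = r_4 − e = 7 − 6 ≡ 1 (mod 11). Hence c = [6, 10, 0, 1, 9].
  Check: interpolating c through the α_i gives m(x) = 5 + 6·x (degree < 2) with m(α_i) = c_i for every i, so c is indeed a codeword.


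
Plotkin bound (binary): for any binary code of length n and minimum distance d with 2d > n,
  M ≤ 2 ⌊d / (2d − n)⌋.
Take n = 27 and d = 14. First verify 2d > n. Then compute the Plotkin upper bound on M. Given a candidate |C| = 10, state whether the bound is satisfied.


Plotkin bound M ≤ 28; given |C| = 10 ≤ bound (satisfied).

Check applicability: 2d = 28, n = 27.
2d − n = 1 > 0, so Plotkin applies.
Compute d/(2d−n) = 14/1 ≈ 14.0000.
⌊d/(2d−n)⌋ = 14.
Plotkin bound: M ≤ 2·14 = 28.
Given |C| = 10, check: satisfied.
This |C| is below the Plotkin bound.


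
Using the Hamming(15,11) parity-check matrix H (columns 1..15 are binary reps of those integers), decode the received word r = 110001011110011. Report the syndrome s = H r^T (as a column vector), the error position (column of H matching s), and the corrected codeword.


s = (0, 1, 0, 0)^T, error position = 4, corrected codeword c = 110101011110011

Compute s = H r^T mod 2 one row at a time:
  s_1 = 1 + 1 + 1 + 1 + 0 + 0 + 1 + 1 = 6 ≡ 0 (mod 2).
  s_2 = 0 + 0 + 1 + 0 + 0 + 0 + 1 + 1 = 3 ≡ 1 (mod 2).
  s_3 = 1 + 0 + 1 + 0 + 1 + 1 + 1 + 1 = 6 ≡ 0 (mod 2).
  s_4 = 1 + 0 + 0 + 0 + 1 + 1 + 0 + 1 = 4 ≡ 0 (mod 2).
s = (0, 1, 0, 0)^T — this equals column 4 of H (binary 0100), so error is at position 4.
Correct: flip bit 4 of r = 110001011110011 to get c = 110101011110011.


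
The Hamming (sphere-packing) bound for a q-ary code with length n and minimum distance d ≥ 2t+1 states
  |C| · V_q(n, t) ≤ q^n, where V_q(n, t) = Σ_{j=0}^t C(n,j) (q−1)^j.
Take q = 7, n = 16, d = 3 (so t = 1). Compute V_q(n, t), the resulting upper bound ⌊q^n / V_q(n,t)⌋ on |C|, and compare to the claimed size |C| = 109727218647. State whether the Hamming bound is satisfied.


V_q(n, t) = 97, q^n = 33232930569601, Hamming bound = 342607531645, |C| = 109727218647 ≤ bound (satisfied).

Step 1: Compute V_q(n, t) = Σ_{j=0}^1 C(n, j) (q−1)^j.
  j = 0: C(16,0)·(6)^0 = 1·1 = 1.
  j = 1: C(16,1)·(6)^1 = 16·6 = 96.
  V_q(n, t) = 1 + 96 = 97.
Step 2: q^n = 7^16 = 33232930569601.
Step 3: Hamming bound ⌊q^n / V_q(n,t)⌋ = ⌊33232930569601/97⌋ = 342607531645.
Step 4: Compare |C| = 109727218647 to 342607531645: satisfied.
The claimed |C| lies below the Hamming bound.


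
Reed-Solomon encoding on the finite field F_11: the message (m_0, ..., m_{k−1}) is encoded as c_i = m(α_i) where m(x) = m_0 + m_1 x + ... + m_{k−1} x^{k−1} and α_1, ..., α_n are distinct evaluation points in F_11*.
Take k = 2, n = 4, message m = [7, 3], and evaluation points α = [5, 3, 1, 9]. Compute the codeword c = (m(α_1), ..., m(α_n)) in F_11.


c = [0, 5, 10, 1]

Message polynomial: m(x) = 7 + 3·x (mod 11).
For each evaluation point α_i, compute m(α_i) mod 11:
  α_1 = 5: Horner steps 3 → 0, so m(5) = 0.
  α_2 = 3: Horner steps 3 → 5, so m(3) = 5.
  α_3 = 1: Horner steps 3 → 10, so m(1) = 10.
  α_4 = 9: Horner steps 3 → 1, so m(9) = 1.
Codeword c = [0, 5, 10, 1] ∈ F_11^4.


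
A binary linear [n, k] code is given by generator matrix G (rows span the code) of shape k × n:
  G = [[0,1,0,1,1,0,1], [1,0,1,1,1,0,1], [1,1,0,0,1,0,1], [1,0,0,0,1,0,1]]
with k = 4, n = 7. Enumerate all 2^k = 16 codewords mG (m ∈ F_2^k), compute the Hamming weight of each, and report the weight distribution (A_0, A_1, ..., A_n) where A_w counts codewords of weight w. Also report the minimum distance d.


Weight distribution: A_0 = 1, A_1 = 1, A_2 = 3, A_3 = 6, A_4 = 3, A_5 = 1, A_6 = 1. Minimum distance d = 1.

Enumerate all 2^4 = 16 messages m ∈ F_2^4.
For each, compute codeword c = mG in F_2^7, then tally its weight.
  m = 0000 → c = 0000000, weight = 0.
  m = 1000 → c = 0101101, weight = 4.
  m = 0100 → c = 1011101, weight = 5.
  m = 1100 → c = 1110000, weight = 3.
  m = 0010 → c = 1100101, weight = 4.
  m = 1010 → c = 1001000, weight = 2.
  m = 0110 → c = 0111000, weight = 3.
  m = 1110 → c = 0010101, weight = 3.
  m = 0001 → c = 1000101, weight = 3.
  m = 1001 → c = 1101000, weight = 3.
  m = 0101 → c = 0011000, weight = 2.
  m = 1101 → c = 0110101, weight = 4.
  m = 0011 → c = 0100000, weight = 1.
  m = 1011 → c = 0001101, weight = 3.
  m = 0111 → c = 1111101, weight = 6.
  m = 1111 → c = 1010000, weight = 2.
Tally weights:
  weight 0: 1 codewords.
  weight 1: 1 codewords.
  weight 2: 3 codewords.
  weight 3: 6 codewords.
  weight 4: 3 codewords.
  weight 5: 1 codewords.
  weight 6: 1 codewords.
Minimum distance d = smallest w > 0 with A_w > 0 = 1.
Sanity: Σ A_w = 16 = 2^4 = 16 ✓.


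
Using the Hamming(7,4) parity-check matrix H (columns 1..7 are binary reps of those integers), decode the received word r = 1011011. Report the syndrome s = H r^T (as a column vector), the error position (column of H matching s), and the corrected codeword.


s = (1, 1, 1)^T, error position = 7, corrected codeword c = 1011010

Compute s = H r^T mod 2 one row at a time:
  s_1 = 1 + 0 + 1 + 1 = 3 ≡ 1 (mod 2).
  s_2 = 0 + 1 + 1 + 1 = 3 ≡ 1 (mod 2).
  s_3 = 1 + 1 + 0 + 1 = 3 ≡ 1 (mod 2).
s = (1, 1, 1)^T — this equals column 7 of H (binary 111), so error is at position 7.
Correct: flip bit 7 of r = 1011011 to get c = 1011010.


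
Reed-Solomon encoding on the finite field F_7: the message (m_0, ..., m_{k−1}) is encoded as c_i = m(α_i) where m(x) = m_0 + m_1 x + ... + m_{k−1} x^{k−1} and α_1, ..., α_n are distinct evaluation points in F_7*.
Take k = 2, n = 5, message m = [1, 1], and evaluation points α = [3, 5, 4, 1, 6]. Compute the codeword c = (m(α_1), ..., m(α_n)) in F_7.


c = [4, 6, 5, 2, 0]

Message polynomial: m(x) = 1 + 1·x (mod 7).
For each evaluation point α_i, compute m(α_i) mod 7:
  α_1 = 3: Horner steps 1 → 4, so m(3) = 4.
  α_2 = 5: Horner steps 1 → 6, so m(5) = 6.
  α_3 = 4: Horner steps 1 → 5, so m(4) = 5.
  α_4 = 1: Horner steps 1 → 2, so m(1) = 2.
  α_5 = 6: Horner steps 1 → 0, so m(6) = 0.
Codeword c = [4, 6, 5, 2, 0] ∈ F_7^5.


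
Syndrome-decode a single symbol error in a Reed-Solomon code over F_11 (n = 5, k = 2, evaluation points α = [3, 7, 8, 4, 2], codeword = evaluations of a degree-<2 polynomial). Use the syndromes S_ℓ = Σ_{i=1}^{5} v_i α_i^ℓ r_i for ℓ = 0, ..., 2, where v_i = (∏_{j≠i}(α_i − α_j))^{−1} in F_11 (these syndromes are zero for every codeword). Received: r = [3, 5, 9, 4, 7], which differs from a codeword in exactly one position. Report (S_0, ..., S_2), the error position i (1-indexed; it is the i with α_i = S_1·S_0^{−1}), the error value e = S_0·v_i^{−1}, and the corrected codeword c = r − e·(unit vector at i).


S = (7, 10, 8), error at position 1, error magnitude e = 3, c = [0, 5, 9, 4, 7].

Step 1: column multipliers v_i = (∏_{j≠i}(α_i − α_j))^{−1} mod 11.
  i = 1 (α = 3): (3−7)(3−8)(3−4)(3−2) = (−4)·(−5)·(−1)·1 = −20 ≡ 2, so v_1 = 2^{−1} = 6 (mod 11).
  i = 2 (α = 7): (7−3)(7−8)(7−4)(7−2) = 4·(−1)·3·5 = −60 ≡ 6, so v_2 = 6^{−1} = 2 (mod 11).
  i = 3 (α = 8): (8−3)(8−7)(8−4)(8−2) = 5·1·4·6 = 120 ≡ 10, so v_3 = 10^{−1} = 10 (mod 11).
  i = 4 (α = 4): (4−3)(4−7)(4−8)(4−2) = 1·(−3)·(−4)·2 = 24 ≡ 2, so v_4 = 2^{−1} = 6 (mod 11).
  i = 5 (α = 2): (2−3)(2−7)(2−8)(2−4) = (−1)·(−5)·(−6)·(−2) = 60 ≡ 5, so v_5 = 5^{−1} = 9 (mod 11).
  v = [6, 2, 10, 6, 9].
Step 2: syndromes of r = [3, 5, 9, 4, 7] (all sums mod 11).
  S_0 = Σ v_i r_i = 6·3 + 2·5 + 10·9 + 6·4 + 9·7 = 205 ≡ 7.
  S_1 = Σ v_i α_i r_i = 6·3·3 + 2·7·5 + 10·8·9 + 6·4·4 + 9·2·7 = 1066 ≡ 10.
  α_i^2 mod 11 = [9, 5, 9, 5, 4].
  S_2 = Σ v_i α_i^2 r_i = 6·9·3 + 2·5·5 + 10·9·9 + 6·5·4 + 9·4·7 = 1394 ≡ 8.
  S = (7, 10, 8) ≠ 0, so r is not a codeword (an error is present).
Step 3: locate the error. For a single error e at position i, S_ℓ = v_i·e·α_i^ℓ, so α_err = S_1/S_0.
  S_0^{−1} = 7^{−1} = 8 (mod 11), so α_err = 10·8 = 80 ≡ 3 = α_1. Error position i = 1.
  Consistency check: S_2/S_1 = 8·10 = 80 ≡ 3 = α_err ✓ (single-error assumption holds).
Step 4: error magnitude e = S_0/v_1 = S_0·∏_{j≠1}(α_1 − α_j) = 7·2 = 14 ≡ 3 (mod 11).
Step 5: correct position 1: c_1 = r_1 − e = 3 − 3 ≡ 0 (mod 11). Hence c = [0, 5, 9, 4, 7].
  Check: interpolating c through the α_i gives m(x) = 10 + 4·x (degree < 2) with m(α_i) = c_i for every i, so c is indeed a codeword.


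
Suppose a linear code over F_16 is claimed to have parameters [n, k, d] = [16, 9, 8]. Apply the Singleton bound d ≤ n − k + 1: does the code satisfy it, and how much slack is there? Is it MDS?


Singleton RHS = n − k + 1 = 8, slack = 0, bound satisfied, MDS.

Singleton bound: d ≤ n − k + 1.
Here n = 16, k = 9, so n − k + 1 = 8.
Given d = 8, check d ≤ 8: YES.
Slack = (n − k + 1) − d = 0.
The code is MDS (slack = 0).
Description: the claimed parameters are [16, 9, 8]_16; such a code would be MDS (meets Singleton bound).


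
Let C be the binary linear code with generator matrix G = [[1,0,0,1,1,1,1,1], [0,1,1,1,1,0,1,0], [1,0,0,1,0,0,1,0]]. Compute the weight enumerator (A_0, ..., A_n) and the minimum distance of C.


Weight distribution: A_0 = 1, A_3 = 2, A_4 = 1, A_5 = 2, A_6 = 2. Minimum distance d = 3.

Enumerate all 2^3 = 8 messages m ∈ F_2^3.
For each, compute codeword c = mG in F_2^8, then tally its weight.
  m = 000 → c = 00000000, weight = 0.
  m = 100 → c = 10011111, weight = 6.
  m = 010 → c = 01111010, weight = 5.
  m = 110 → c = 11100101, weight = 5.
  m = 001 → c = 10010010, weight = 3.
  m = 101 → c = 00001101, weight = 3.
  m = 011 → c = 11101000, weight = 4.
  m = 111 → c = 01110111, weight = 6.
Tally weights:
  weight 0: 1 codewords.
  weight 3: 2 codewords.
  weight 4: 1 codewords.
  weight 5: 2 codewords.
  weight 6: 2 codewords.
Minimum distance d = smallest w > 0 with A_w > 0 = 3.
Sanity: Σ A_w = 8 = 2^3 = 8 ✓.


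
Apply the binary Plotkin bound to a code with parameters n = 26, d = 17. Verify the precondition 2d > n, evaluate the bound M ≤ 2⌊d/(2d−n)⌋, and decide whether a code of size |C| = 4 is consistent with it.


Plotkin bound M ≤ 4; given |C| = 4 ≤ bound (satisfied).

Check applicability: 2d = 34, n = 26.
2d − n = 8 > 0, so Plotkin applies.
Compute d/(2d−n) = 17/8 ≈ 2.1250.
⌊d/(2d−n)⌋ = 2.
Plotkin bound: M ≤ 2·2 = 4.
Given |C| = 4, check: satisfied.
This |C| is at the Plotkin bound.


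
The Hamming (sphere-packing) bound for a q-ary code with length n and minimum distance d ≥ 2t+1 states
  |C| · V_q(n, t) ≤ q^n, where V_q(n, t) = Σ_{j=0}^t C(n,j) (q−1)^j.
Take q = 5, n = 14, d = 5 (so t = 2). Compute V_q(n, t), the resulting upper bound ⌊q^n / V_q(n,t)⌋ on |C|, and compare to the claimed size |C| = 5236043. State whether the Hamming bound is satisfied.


V_q(n, t) = 1513, q^n = 6103515625, Hamming bound = 4034048, |C| = 5236043 > bound (violated).

Step 1: Compute V_q(n, t) = Σ_{j=0}^2 C(n, j) (q−1)^j.
  j = 0: C(14,0)·(4)^0 = 1·1 = 1.
  j = 1: C(14,1)·(4)^1 = 14·4 = 56.
  j = 2: C(14,2)·(4)^2 = 91·16 = 1456.
  V_q(n, t) = 1 + 56 + 1456 = 1513.
Step 2: q^n = 5^14 = 6103515625.
Step 3: Hamming bound ⌊q^n / V_q(n,t)⌋ = ⌊6103515625/1513⌋ = 4034048.
Step 4: Compare |C| = 5236043 to 4034048: violated.
The claimed |C| lies above the Hamming bound, so no 5-ary code of length 14 with d ≥ 5 can have 5236043 codewords.


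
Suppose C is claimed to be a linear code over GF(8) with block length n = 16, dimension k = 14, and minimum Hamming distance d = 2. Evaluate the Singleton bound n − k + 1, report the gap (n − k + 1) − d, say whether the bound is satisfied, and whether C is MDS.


Singleton RHS = n − k + 1 = 3, slack = 1, bound satisfied, not MDS.

Singleton bound: d ≤ n − k + 1.
Here n = 16, k = 14, so n − k + 1 = 3.
Given d = 2, check d ≤ 3: YES.
Slack = (n − k + 1) − d = 1.
The code is NOT MDS (slack = 1 > 0).
Description: the claimed parameters are [16, 14, 2]_8; such a code would be non-MDS.


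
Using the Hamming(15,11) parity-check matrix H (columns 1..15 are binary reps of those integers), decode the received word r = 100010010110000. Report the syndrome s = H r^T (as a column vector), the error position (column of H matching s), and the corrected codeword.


s = (1, 1, 0, 1)^T, error position = 13, corrected codeword c = 100010010110100

Compute s = H r^T mod 2 one row at a time:
  s_1 = 1 + 0 + 1 + 1 + 0 + 0 + 0 + 0 = 3 ≡ 1 (mod 2).
  s_2 = 0 + 1 + 0 + 0 + 0 + 0 + 0 + 0 = 1 ≡ 1 (mod 2).
  s_3 = 0 + 0 + 0 + 0 + 1 + 1 + 0 + 0 = 2 ≡ 0 (mod 2).
  s_4 = 1 + 0 + 1 + 0 + 0 + 1 + 0 + 0 = 3 ≡ 1 (mod 2).
s = (1, 1, 0, 1)^T — this equals column 13 of H (binary 1101), so error is at position 13.
Correct: flip bit 13 of r = 100010010110000 to get c = 100010010110100.


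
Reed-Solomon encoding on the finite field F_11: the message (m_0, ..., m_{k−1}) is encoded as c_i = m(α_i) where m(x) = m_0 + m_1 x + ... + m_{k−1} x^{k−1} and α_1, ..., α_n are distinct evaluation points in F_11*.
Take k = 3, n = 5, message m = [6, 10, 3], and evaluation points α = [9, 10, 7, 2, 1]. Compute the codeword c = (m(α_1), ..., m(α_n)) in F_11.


c = [9, 10, 3, 5, 8]

Message polynomial: m(x) = 6 + 10·x + 3·x^2 (mod 11).
For each evaluation point α_i, compute m(α_i) mod 11:
  α_1 = 9: Horner steps 3 → 4 → 9, so m(9) = 9.
  α_2 = 10: Horner steps 3 → 7 → 10, so m(10) = 10.
  α_3 = 7: Horner steps 3 → 9 → 3, so m(7) = 3.
  α_4 = 2: Horner steps 3 → 5 → 5, so m(2) = 5.
  α_5 = 1: Horner steps 3 → 2 → 8, so m(1) = 8.
Codeword c = [9, 10, 3, 5, 8] ∈ F_11^5.


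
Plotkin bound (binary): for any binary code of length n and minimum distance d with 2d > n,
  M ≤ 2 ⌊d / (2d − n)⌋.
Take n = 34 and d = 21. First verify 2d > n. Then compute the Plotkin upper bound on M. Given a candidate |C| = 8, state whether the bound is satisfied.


Plotkin bound M ≤ 4; given |C| = 8 > bound (violated).

Check applicability: 2d = 42, n = 34.
2d − n = 8 > 0, so Plotkin applies.
Compute d/(2d−n) = 21/8 ≈ 2.6250.
⌊d/(2d−n)⌋ = 2.
Plotkin bound: M ≤ 2·2 = 4.
Given |C| = 8, check: VIOLATED.
This |C| is above the Plotkin bound, so no binary code with n = 34, d = 21 and 8 codewords exists.


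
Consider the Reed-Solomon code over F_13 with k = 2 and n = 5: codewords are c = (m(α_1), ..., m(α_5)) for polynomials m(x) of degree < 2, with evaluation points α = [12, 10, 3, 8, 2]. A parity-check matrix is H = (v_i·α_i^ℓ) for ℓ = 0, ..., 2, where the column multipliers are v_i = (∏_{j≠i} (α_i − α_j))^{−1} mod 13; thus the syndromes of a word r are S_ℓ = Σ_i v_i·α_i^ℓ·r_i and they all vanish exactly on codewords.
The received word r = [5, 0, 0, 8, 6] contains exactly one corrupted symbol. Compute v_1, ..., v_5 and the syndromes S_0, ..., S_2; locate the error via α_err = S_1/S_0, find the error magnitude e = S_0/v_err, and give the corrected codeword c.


S = (5, 2, 6), error at position 3, error magnitude e = 11, c = [5, 0, 2, 8, 6].

Step 1: column multipliers v_i = (∏_{j≠i}(α_i − α_j))^{−1} mod 13.
  i = 1 (α = 12): (12−10)(12−3)(12−8)(12−2) = 2·9·4·10 = 720 ≡ 5, so v_1 = 5^{−1} = 8 (mod 13).
  i = 2 (α = 10): (10−12)(10−3)(10−8)(10−2) = (−2)·7·2·8 = −224 ≡ 10, so v_2 = 10^{−1} = 4 (mod 13).
  i = 3 (α = 3): (3−12)(3−10)(3−8)(3−2) = (−9)·(−7)·(−5)·1 = −315 ≡ 10, so v_3 = 10^{−1} = 4 (mod 13).
  i = 4 (α = 8): (8−12)(8−10)(8−3)(8−2) = (−4)·(−2)·5·6 = 240 ≡ 6, so v_4 = 6^{−1} = 11 (mod 13).
  i = 5 (α = 2): (2−12)(2−10)(2−3)(2−8) = (−10)·(−8)·(−1)·(−6) = 480 ≡ 12, so v_5 = 12^{−1} = 12 (mod 13).
  v = [8, 4, 4, 11, 12].
Step 2: syndromes of r = [5, 0, 0, 8, 6] (all sums mod 13).
  S_0 = Σ v_i r_i = 8·5 + 4·0 + 4·0 + 11·8 + 12·6 = 200 ≡ 5.
  S_1 = Σ v_i α_i r_i = 8·12·5 + 4·10·0 + 4·3·0 + 11·8·8 + 12·2·6 = 1328 ≡ 2.
  α_i^2 mod 13 = [1, 9, 9, 12, 4].
  S_2 = Σ v_i α_i^2 r_i = 8·1·5 + 4·9·0 + 4·9·0 + 11·12·8 + 12·4·6 = 1384 ≡ 6.
  S = (5, 2, 6) ≠ 0, so r is not a codeword (an error is present).
Step 3: locate the error. For a single error e at position i, S_ℓ = v_i·e·α_i^ℓ, so α_err = S_1/S_0.
  S_0^{−1} = 5^{−1} = 8 (mod 13), so α_err = 2·8 = 16 ≡ 3 = α_3. Error position i = 3.
  Consistency check: S_2/S_1 = 6·7 = 42 ≡ 3 = α_err ✓ (single-error assumption holds).
Step 4: error magnitude e = S_0/v_3 = S_0·∏_{j≠3}(α_3 − α_j) = 5·10 = 50 ≡ 11 (mod 13).
Step 5: correct position 3: c_3 = r_3 − e = 0 − 11 ≡ 2 (mod 13). Hence c = [5, 0, 2, 8, 6].
  Check: interpolating c through the α_i gives m(x) = 1 + 9·x (degree < 2) with m(α_i) = c_i for every i, so c is indeed a codeword.


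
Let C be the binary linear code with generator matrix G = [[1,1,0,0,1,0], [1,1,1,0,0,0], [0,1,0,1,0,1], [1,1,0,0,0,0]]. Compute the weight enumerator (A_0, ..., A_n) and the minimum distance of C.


Weight distribution: A_0 = 1, A_1 = 2, A_2 = 2, A_3 = 4, A_4 = 5, A_5 = 2. Minimum distance d = 1.

Enumerate all 2^4 = 16 messages m ∈ F_2^4.
For each, compute codeword c = mG in F_2^6, then tally its weight.
  m = 0000 → c = 000000, weight = 0.
  m = 1000 → c = 110010, weight = 3.
  m = 0100 → c = 111000, weight = 3.
  m = 1100 → c = 001010, weight = 2.
  m = 0010 → c = 010101, weight = 3.
  m = 1010 → c = 100111, weight = 4.
  m = 0110 → c = 101101, weight = 4.
  m = 1110 → c = 011111, weight = 5.
  m = 0001 → c = 110000, weight = 2.
  m = 1001 → c = 000010, weight = 1.
  m = 0101 → c = 001000, weight = 1.
  m = 1101 → c = 111010, weight = 4.
  m = 0011 → c = 100101, weight = 3.
  m = 1011 → c = 010111, weight = 4.
  m = 0111 → c = 011101, weight = 4.
  m = 1111 → c = 101111, weight = 5.
Tally weights:
  weight 0: 1 codewords.
  weight 1: 2 codewords.
  weight 2: 2 codewords.
  weight 3: 4 codewords.
  weight 4: 5 codewords.
  weight 5: 2 codewords.
Minimum distance d = smallest w > 0 with A_w > 0 = 1.
Sanity: Σ A_w = 16 = 2^4 = 16 ✓.


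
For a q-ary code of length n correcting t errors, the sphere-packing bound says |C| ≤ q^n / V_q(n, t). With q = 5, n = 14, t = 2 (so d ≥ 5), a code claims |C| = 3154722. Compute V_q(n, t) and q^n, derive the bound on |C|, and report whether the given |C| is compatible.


V_q(n, t) = 1513, q^n = 6103515625, Hamming bound = 4034048, |C| = 3154722 ≤ bound (satisfied).

Step 1: Compute V_q(n, t) = Σ_{j=0}^2 C(n, j) (q−1)^j.
  j = 0: C(14,0)·(4)^0 = 1·1 = 1.
  j = 1: C(14,1)·(4)^1 = 14·4 = 56.
  j = 2: C(14,2)·(4)^2 = 91·16 = 1456.
  V_q(n, t) = 1 + 56 + 1456 = 1513.
Step 2: q^n = 5^14 = 6103515625.
Step 3: Hamming bound ⌊q^n / V_q(n,t)⌋ = ⌊6103515625/1513⌋ = 4034048.
Step 4: Compare |C| = 3154722 to 4034048: satisfied.
The claimed |C| lies below the Hamming bound.


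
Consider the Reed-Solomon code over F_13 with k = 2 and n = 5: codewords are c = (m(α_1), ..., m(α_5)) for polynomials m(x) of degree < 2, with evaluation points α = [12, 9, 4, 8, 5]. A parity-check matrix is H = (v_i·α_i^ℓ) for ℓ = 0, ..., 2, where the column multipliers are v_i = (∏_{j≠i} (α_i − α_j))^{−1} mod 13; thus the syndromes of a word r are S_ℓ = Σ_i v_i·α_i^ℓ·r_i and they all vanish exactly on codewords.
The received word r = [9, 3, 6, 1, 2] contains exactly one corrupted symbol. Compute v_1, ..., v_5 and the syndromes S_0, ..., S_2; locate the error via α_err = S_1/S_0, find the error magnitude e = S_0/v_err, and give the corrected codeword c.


S = (1, 5, 12), error at position 5, error magnitude e = 7, c = [9, 3, 6, 1, 8].

Step 1: column multipliers v_i = (∏_{j≠i}(α_i − α_j))^{−1} mod 13.
  i = 1 (α = 12): (12−9)(12−4)(12−8)(12−5) = 3·8·4·7 = 672 ≡ 9, so v_1 = 9^{−1} = 3 (mod 13).
  i = 2 (α = 9): (9−12)(9−4)(9−8)(9−5) = (−3)·5·1·4 = −60 ≡ 5, so v_2 = 5^{−1} = 8 (mod 13).
  i = 3 (α = 4): (4−12)(4−9)(4−8)(4−5) = (−8)·(−5)·(−4)·(−1) = 160 ≡ 4, so v_3 = 4^{−1} = 10 (mod 13).
  i = 4 (α = 8): (8−12)(8−9)(8−4)(8−5) = (−4)·(−1)·4·3 = 48 ≡ 9, so v_4 = 9^{−1} = 3 (mod 13).
  i = 5 (α = 5): (5−12)(5−9)(5−4)(5−8) = (−7)·(−4)·1·(−3) = −84 ≡ 7, so v_5 = 7^{−1} = 2 (mod 13).
  v = [3, 8, 10, 3, 2].
Step 2: syndromes of r = [9, 3, 6, 1, 2] (all sums mod 13).
  S_0 = Σ v_i r_i = 3·9 + 8·3 + 10·6 + 3·1 + 2·2 = 118 ≡ 1.
  S_1 = Σ v_i α_i r_i = 3·12·9 + 8·9·3 + 10·4·6 + 3·8·1 + 2·5·2 = 824 ≡ 5.
  α_i^2 mod 13 = [1, 3, 3, 12, 12].
  S_2 = Σ v_i α_i^2 r_i = 3·1·9 + 8·3·3 + 10·3·6 + 3·12·1 + 2·12·2 = 363 ≡ 12.
  S = (1, 5, 12) ≠ 0, so r is not a codeword (an error is present).
Step 3: locate the error. For a single error e at position i, S_ℓ = v_i·e·α_i^ℓ, so α_err = S_1/S_0.
  S_0^{−1} = 1^{−1} = 1 (mod 13), so α_err = 5·1 = 5 ≡ 5 = α_5. Error position i = 5.
  Consistency check: S_2/S_1 = 12·8 = 96 ≡ 5 = α_err ✓ (single-error assumption holds).
Step 4: error magnitude e = S_0/v_5 = S_0·∏_{j≠5}(α_5 − α_j) = 1·7 = 7 ≡ 7 (mod 13).
Step 5: correct position 5: c_5 = r_5 − e = 2 − 7 ≡ 8 (mod 13). Hence c = [9, 3, 6, 1, 8].
  Check: interpolating c through the α_i gives m(x) = 11 + 2·x (degree < 2) with m(α_i) = c_i for every i, so c is indeed a codeword.


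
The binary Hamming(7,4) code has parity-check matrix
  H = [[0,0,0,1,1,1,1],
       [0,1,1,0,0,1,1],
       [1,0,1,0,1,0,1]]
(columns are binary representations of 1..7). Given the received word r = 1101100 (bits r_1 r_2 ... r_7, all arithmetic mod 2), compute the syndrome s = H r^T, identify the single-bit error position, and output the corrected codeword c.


s = (0, 1, 0)^T, error position = 2, corrected codeword c = 1001100

Compute s = H r^T mod 2 one row at a time:
  s_1 = 1 + 1 + 0 + 0 = 2 ≡ 0 (mod 2).
  s_2 = 1 + 0 + 0 + 0 = 1 ≡ 1 (mod 2).
  s_3 = 1 + 0 + 1 + 0 = 2 ≡ 0 (mod 2).
s = (0, 1, 0)^T — this equals column 2 of H (binary 010), so error is at position 2.
Correct: flip bit 2 of r = 1101100 to get c = 1001100.


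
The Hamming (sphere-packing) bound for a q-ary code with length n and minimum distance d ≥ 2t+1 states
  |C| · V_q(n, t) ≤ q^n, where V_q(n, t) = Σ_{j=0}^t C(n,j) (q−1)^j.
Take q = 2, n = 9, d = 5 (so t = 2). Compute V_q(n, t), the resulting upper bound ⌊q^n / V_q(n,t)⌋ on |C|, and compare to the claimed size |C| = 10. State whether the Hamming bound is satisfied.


V_q(n, t) = 46, q^n = 512, Hamming bound = 11, |C| = 10 ≤ bound (satisfied).

Step 1: Compute V_q(n, t) = Σ_{j=0}^2 C(n, j) (q−1)^j.
  j = 0: C(9,0)·(1)^0 = 1·1 = 1.
  j = 1: C(9,1)·(1)^1 = 9·1 = 9.
  j = 2: C(9,2)·(1)^2 = 36·1 = 36.
  V_q(n, t) = 1 + 9 + 36 = 46.
Step 2: q^n = 2^9 = 512.
Step 3: Hamming bound ⌊q^n / V_q(n,t)⌋ = ⌊512/46⌋ = 11.
Step 4: Compare |C| = 10 to 11: satisfied.
The claimed |C| lies below the Hamming bound.


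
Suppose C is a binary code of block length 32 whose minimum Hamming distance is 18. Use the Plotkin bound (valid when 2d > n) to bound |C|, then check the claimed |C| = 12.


Plotkin bound M ≤ 8; given |C| = 12 > bound (violated).

Check applicability: 2d = 36, n = 32.
2d − n = 4 > 0, so Plotkin applies.
Compute d/(2d−n) = 18/4 ≈ 4.5000.
⌊d/(2d−n)⌋ = 4.
Plotkin bound: M ≤ 2·4 = 8.
Given |C| = 12, check: VIOLATED.
This |C| is above the Plotkin bound, so no binary code with n = 32, d = 18 and 12 codewords exists.


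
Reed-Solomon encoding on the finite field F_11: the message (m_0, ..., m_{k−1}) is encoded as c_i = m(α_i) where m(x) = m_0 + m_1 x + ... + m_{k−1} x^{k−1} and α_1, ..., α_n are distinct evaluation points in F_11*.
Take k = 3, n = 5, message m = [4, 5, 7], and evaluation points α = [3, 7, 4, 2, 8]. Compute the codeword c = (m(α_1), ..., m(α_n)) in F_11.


c = [5, 8, 4, 9, 8]

Message polynomial: m(x) = 4 + 5·x + 7·x^2 (mod 11).
For each evaluation point α_i, compute m(α_i) mod 11:
  α_1 = 3: Horner steps 7 → 4 → 5, so m(3) = 5.
  α_2 = 7: Horner steps 7 → 10 → 8, so m(7) = 8.
  α_3 = 4: Horner steps 7 → 0 → 4, so m(4) = 4.
  α_4 = 2: Horner steps 7 → 8 → 9, so m(2) = 9.
  α_5 = 8: Horner steps 7 → 6 → 8, so m(8) = 8.
Codeword c = [5, 8, 4, 9, 8] ∈ F_11^5.
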